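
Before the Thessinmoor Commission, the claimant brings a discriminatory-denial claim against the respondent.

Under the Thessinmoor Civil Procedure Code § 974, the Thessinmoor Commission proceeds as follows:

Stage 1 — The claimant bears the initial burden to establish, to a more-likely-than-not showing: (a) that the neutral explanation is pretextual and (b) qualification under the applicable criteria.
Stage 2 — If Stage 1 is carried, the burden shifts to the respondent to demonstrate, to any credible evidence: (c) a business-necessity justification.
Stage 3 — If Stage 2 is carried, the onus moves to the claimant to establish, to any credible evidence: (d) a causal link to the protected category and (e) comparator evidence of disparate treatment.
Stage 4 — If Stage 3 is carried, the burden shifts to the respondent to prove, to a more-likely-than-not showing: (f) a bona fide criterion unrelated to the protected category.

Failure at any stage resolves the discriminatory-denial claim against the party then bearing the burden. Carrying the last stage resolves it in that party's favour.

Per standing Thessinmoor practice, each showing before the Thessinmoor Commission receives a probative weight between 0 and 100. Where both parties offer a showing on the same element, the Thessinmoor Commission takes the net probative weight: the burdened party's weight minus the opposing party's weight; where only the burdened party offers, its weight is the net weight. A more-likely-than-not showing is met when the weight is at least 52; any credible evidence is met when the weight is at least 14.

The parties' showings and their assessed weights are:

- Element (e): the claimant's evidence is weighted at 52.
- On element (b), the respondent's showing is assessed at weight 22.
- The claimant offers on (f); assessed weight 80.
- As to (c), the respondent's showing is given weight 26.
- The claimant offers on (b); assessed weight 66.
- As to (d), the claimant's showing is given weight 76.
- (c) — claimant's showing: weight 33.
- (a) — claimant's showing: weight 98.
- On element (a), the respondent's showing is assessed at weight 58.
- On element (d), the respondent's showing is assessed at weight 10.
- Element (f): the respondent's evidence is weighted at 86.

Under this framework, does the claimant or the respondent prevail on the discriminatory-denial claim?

respondent

At Stage 1 the claimant must meet a more-likely-than-not showing (weight is at least 52): on (a) the weight is 98 less the opposing 58 gives net 40, which does not reach 52, so (a) does not meet the standard; on (b) the weight is 66 less the opposing 22 gives net 44, < 52, so (b) does not meet the standard.
  Not every element is met, so the claimant fails to carry Stage 1.
The analysis ends at Stage 1; the respondent prevails.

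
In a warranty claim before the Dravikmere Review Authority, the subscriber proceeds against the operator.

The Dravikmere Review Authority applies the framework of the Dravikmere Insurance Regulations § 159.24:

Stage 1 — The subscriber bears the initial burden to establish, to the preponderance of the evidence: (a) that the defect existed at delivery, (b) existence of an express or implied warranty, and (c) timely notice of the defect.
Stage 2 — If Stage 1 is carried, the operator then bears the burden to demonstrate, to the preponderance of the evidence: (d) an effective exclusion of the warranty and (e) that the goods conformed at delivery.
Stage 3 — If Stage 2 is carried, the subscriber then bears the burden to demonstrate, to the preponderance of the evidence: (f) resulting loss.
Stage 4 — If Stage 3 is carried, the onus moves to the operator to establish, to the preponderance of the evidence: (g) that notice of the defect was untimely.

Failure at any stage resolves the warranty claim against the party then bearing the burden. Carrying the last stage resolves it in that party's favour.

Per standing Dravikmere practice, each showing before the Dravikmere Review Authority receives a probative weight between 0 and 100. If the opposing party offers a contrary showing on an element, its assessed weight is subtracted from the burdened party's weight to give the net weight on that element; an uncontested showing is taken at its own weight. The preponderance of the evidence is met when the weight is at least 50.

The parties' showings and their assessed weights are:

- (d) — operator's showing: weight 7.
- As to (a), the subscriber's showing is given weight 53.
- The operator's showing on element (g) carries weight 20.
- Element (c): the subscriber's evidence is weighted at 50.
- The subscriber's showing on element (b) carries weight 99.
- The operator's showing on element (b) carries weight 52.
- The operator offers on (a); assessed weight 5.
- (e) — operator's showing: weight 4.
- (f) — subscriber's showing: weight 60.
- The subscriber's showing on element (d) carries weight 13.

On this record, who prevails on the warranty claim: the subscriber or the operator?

operator

Stage 1 — burden on subscriber; standard: the preponderance of the evidence (weight is at least 50).
    (a): 53 − 5 = 48 < 50 [not met]
    (b): 99 − 52 = 47 < 50 [not met]
    (c): 50 ≥ 50 [met]
  Stage 1 not carried; the subscriber fails its burden.
So the operator prevails.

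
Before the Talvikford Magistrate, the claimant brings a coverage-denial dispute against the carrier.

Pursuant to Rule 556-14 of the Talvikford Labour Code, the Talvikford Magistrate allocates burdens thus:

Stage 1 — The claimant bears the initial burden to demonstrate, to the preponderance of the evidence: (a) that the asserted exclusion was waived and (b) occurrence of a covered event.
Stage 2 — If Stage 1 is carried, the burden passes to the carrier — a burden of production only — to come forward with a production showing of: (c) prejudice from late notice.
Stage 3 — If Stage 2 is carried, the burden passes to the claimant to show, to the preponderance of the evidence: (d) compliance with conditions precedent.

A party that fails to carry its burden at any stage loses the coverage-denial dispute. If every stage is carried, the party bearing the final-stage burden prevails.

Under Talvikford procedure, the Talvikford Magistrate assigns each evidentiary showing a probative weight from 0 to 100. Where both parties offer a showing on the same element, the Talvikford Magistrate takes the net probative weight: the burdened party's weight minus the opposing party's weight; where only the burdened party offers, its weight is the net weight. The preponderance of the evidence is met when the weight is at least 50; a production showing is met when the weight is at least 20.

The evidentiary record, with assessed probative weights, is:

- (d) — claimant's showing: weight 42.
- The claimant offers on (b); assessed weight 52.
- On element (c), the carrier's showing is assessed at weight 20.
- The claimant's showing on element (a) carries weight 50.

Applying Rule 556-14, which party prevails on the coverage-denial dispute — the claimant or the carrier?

carrier

Stage 1 — burden on claimant; standard: the preponderance of the evidence (weight is at least 50).
    (a): 50 ≥ 50 [met]
    (b): 52 ≥ 50 [met]
  The claimant carries Stage 1; the carrier now bears the burden.
Stage 2 — burden on carrier; standard: a production showing (weight is at least 20).
    (c): 20 ≥ 20 [met]
  Stage 2 is satisfied; the onus moves to the claimant.
Stage 3 — burden on claimant; standard: the preponderance of the evidence (weight is at least 50).
    (d): 42 < 50 [not met]
  Not every element is met, so the claimant fails to carry Stage 3.
The carrier prevails.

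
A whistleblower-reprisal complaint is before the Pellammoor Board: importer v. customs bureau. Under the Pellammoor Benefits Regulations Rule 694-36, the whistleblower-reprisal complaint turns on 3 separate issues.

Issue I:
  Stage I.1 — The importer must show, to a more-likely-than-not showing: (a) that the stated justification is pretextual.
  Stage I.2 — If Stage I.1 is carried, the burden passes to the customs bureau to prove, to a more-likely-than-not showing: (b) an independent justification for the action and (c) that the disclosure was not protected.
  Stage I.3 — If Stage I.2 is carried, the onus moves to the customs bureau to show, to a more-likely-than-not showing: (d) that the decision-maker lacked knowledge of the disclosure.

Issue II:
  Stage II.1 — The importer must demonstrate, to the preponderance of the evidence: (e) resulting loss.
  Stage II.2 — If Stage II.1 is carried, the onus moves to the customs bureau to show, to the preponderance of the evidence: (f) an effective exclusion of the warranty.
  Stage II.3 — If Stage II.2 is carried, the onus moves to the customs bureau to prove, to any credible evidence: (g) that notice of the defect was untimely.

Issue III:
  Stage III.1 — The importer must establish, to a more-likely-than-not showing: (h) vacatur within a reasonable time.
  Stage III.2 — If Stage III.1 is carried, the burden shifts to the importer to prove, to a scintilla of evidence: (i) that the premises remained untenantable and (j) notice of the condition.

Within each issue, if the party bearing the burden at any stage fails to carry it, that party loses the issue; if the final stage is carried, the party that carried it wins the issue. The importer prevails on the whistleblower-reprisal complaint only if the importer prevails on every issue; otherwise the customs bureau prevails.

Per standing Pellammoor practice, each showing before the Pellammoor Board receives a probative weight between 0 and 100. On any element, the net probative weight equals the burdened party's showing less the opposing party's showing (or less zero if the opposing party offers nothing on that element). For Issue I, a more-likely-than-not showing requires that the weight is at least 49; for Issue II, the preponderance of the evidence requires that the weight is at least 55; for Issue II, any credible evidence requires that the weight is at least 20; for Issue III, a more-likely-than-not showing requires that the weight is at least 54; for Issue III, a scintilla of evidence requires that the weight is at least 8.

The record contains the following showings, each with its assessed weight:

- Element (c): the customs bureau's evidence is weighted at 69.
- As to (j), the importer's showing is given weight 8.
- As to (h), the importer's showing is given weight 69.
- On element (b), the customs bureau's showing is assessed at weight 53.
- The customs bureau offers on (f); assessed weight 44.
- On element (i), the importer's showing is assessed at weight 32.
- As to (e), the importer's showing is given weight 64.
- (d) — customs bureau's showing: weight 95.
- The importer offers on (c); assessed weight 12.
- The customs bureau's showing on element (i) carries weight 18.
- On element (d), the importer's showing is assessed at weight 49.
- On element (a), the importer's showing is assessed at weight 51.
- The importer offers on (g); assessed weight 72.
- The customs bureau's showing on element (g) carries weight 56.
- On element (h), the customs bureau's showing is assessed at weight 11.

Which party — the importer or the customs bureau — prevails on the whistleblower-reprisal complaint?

importer

— Issue I —
Stage I.1 — burden on importer; standard: a more-likely-than-not showing (weight is at least 49).
    (a): 51 ≥ 49 [met]
  All elements met. The burden passes to the customs bureau.
Stage I.2 — burden on customs bureau; standard: a more-likely-than-not showing (weight is at least 49).
    (b): 53 ≥ 49 [met]
    (c): 69 − 12 = 57 ≥ 49 [met]
  Stage I.2 carried; the burden remains with the customs bureau.
Stage I.3 — burden on customs bureau; standard: a more-likely-than-not showing (weight is at least 49).
    (d): 95 − 49 = 46 < 49 [not met]
  The customs bureau does not carry Stage I.3.
The importer prevails on this issue.
— Issue II —
At Stage II.1 the importer must meet the preponderance of the evidence (weight is at least 55): on (e) the weight is 64, which does reach 55, so (e) meets the standard.
  Stage II.1 carried; the burden shifts to the customs bureau.
At Stage II.2 the customs bureau must meet the preponderance of the evidence (weight is at least 55): on (f) the weight is 44, < 55, so (f) does not meet the standard.
  Stage II.2 not carried; the customs bureau fails its burden.
The analysis ends at Stage II.2; the importer prevails on this issue.
— Issue III —
Stage III.1 — burden on importer; standard: a more-likely-than-not showing (weight is at least 54).
    (h): 69 − 11 = 58 ≥ 54 [met]
  All elements met. The importer retains the burden for Stage III.2.
Stage III.2 — burden on importer; standard: a scintilla of evidence (weight is at least 8).
    (i): 32 − 18 = 14 ≥ 8 [met]
    (j): 8 ≥ 8 [met]
  Stage III.2 carried; the final stage is satisfied.
Every stage carried; the importer prevails on this issue.
Per-issue: Issue I → importer; Issue II → importer; Issue III → importer. The importer must prevail on every issue; overall, the importer prevails.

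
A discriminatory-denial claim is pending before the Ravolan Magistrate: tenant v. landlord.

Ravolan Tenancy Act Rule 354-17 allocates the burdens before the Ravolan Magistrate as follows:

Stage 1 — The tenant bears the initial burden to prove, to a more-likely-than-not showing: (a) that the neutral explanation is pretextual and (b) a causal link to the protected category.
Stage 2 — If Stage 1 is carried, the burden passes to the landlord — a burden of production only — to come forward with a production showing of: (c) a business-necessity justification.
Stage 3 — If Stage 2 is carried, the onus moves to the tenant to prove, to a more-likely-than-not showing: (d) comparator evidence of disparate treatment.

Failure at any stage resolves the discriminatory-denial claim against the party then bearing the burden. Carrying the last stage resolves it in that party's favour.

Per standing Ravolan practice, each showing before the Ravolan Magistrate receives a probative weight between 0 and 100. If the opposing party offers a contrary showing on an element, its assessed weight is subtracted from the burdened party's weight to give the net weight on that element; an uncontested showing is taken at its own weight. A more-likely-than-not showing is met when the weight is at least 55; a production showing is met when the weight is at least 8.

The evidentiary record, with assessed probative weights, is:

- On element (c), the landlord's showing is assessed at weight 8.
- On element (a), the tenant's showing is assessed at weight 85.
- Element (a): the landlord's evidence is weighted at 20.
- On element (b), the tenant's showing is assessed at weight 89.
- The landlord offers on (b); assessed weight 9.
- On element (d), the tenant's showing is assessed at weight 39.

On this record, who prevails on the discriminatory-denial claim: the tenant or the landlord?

Stage 1 — burden on tenant; standard: a more-likely-than-not showing (weight is at least 55).
    (a): 85 − 20 = 65 ≥ 55 [met]
    (b): 89 − 9 = 80 ≥ 55 [met]
  Stage 1 is satisfied; the onus moves to the landlord.
Stage 2 — burden on landlord; standard: a production showing (weight is at least 8).
    (c): 8 ≥ 8 [met]
  All elements met. The burden passes to the tenant.
Stage 3 — burden on tenant; standard: a more-likely-than-not showing (weight is at least 55).
    (d): 39 < 55 [not met]
  The tenant does not carry Stage 3.
The analysis ends at Stage 3; the landlord prevails.

landlord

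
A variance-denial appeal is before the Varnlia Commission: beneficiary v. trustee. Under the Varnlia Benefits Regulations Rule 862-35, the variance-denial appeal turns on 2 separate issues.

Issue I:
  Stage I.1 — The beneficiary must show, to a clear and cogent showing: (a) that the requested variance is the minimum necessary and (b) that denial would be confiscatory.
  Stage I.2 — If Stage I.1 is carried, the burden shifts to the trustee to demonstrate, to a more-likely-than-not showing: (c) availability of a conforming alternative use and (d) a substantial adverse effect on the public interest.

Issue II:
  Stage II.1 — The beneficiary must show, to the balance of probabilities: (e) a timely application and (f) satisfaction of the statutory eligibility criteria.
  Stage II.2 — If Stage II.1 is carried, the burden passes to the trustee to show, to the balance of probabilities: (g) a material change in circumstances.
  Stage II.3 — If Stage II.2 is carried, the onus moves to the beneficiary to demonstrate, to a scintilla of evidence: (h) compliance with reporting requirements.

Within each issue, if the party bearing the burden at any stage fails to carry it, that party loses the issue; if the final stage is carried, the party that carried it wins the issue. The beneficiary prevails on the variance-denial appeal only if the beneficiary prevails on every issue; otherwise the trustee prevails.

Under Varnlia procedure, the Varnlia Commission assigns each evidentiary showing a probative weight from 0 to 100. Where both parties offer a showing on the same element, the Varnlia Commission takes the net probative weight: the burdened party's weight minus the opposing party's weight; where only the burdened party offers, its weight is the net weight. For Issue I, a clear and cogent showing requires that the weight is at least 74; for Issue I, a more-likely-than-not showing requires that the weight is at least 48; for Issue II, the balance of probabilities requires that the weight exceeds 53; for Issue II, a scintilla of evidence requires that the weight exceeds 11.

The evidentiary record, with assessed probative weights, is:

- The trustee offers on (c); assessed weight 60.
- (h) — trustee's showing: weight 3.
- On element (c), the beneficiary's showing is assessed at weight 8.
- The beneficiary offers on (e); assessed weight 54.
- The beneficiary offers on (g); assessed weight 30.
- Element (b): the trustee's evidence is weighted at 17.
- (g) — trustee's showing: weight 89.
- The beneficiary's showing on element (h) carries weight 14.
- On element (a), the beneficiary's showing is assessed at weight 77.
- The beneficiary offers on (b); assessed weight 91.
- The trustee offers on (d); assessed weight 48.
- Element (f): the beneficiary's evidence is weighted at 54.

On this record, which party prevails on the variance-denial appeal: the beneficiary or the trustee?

— Issue I —
Stage I.1 (beneficiary, a clear and cogent showing, weight is at least 74): (a) 77 ≥ 74 — meets; (b) net 91−17=74 ≥ 74 — meets.
  All elements met. The burden passes to the trustee.
Stage I.2 (trustee, a more-likely-than-not showing, weight is at least 48): (c) net 60−8=52 ≥ 48 — meets; (d) 48 ≥ 48 — meets.
  All elements met at the final stage.
With every stage satisfied, the trustee prevails on this issue.
— Issue II —
Stage II.1 (beneficiary, the balance of probabilities, weight exceeds 53): (e) 54 > 53 — meets; (f) 54 > 53 — meets.
  Stage II.1 carried; the burden shifts to the trustee.
Stage II.2 (trustee, the balance of probabilities, weight exceeds 53): (g) net 89−30=59 > 53 — meets.
  All elements met. The burden passes to the beneficiary.
Stage II.3 (beneficiary, a scintilla of evidence, weight exceeds 11): (h) net 14−3=11 ≤ 11 — fails.
  The beneficiary does not carry Stage II.3.
The trustee prevails on this issue.
Per-issue: Issue I → trustee; Issue II → trustee. The beneficiary must prevail on every issue; overall, the trustee prevails.

trustee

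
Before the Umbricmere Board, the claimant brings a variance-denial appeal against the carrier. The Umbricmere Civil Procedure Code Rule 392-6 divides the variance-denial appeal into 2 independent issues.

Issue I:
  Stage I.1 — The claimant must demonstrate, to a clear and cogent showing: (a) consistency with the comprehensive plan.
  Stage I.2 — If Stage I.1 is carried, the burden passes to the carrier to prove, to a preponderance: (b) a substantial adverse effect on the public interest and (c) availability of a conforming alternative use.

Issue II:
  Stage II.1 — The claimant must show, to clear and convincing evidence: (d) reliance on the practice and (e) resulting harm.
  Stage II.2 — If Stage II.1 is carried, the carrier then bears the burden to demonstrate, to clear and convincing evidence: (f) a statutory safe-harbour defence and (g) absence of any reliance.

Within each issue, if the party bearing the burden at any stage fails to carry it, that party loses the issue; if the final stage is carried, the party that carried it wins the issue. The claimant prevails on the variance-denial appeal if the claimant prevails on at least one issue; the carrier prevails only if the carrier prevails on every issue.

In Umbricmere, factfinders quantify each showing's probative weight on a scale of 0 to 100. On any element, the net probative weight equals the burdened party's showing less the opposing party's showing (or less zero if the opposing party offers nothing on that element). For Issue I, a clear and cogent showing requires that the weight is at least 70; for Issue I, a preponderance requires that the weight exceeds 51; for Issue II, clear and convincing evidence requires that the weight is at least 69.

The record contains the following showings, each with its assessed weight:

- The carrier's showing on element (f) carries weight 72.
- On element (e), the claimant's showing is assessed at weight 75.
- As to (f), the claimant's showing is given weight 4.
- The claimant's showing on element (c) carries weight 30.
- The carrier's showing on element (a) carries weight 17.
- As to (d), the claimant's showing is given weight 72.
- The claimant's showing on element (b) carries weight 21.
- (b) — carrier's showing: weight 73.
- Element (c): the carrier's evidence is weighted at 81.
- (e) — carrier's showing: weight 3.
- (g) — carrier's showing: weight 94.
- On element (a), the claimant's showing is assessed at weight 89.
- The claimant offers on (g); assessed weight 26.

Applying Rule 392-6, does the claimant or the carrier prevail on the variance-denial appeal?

— Issue I —
At Stage I.1 the claimant must meet a clear and cogent showing (weight is at least 70): on (a) the weight is 89 less the opposing 17 gives net 72, which does reach 70, so (a) meets the standard.
  The claimant carries Stage I.1; the carrier now bears the burden.
At Stage I.2 the carrier must meet a preponderance (weight exceeds 51): on (b) the weight is 73 less the opposing 21 gives net 52, > 51, so (b) meets the standard; on (c) the weight is 81 less the opposing 30 gives net 51, ≤ 51, so (c) does not meet the standard.
  Stage I.2 not carried; the carrier fails its burden.
The claimant prevails on this issue.
— Issue II —
At Stage II.1 the claimant must meet clear and convincing evidence (weight is at least 69): on (d) the weight is 72, ≥ 69, so (d) meets the standard; on (e) the weight is 75 less the opposing 3 gives net 72, which does reach 69, so (e) meets the standard.
  The claimant carries Stage II.1; the carrier now bears the burden.
At Stage II.2 the carrier must meet clear and convincing evidence (weight is at least 69): on (f) the weight is 72 less the opposing 4 gives net 68, < 69, so (f) does not meet the standard; on (g) the weight is 94 less the opposing 26 gives net 68, which does not reach 69, so (g) does not meet the standard.
  Stage II.2 not carried; the carrier fails its burden.
The analysis ends at Stage II.2; the claimant prevails on this issue.
Per-issue: Issue I → claimant; Issue II → claimant. The claimant must prevail on at least one issue; overall, the claimant prevails.

claimant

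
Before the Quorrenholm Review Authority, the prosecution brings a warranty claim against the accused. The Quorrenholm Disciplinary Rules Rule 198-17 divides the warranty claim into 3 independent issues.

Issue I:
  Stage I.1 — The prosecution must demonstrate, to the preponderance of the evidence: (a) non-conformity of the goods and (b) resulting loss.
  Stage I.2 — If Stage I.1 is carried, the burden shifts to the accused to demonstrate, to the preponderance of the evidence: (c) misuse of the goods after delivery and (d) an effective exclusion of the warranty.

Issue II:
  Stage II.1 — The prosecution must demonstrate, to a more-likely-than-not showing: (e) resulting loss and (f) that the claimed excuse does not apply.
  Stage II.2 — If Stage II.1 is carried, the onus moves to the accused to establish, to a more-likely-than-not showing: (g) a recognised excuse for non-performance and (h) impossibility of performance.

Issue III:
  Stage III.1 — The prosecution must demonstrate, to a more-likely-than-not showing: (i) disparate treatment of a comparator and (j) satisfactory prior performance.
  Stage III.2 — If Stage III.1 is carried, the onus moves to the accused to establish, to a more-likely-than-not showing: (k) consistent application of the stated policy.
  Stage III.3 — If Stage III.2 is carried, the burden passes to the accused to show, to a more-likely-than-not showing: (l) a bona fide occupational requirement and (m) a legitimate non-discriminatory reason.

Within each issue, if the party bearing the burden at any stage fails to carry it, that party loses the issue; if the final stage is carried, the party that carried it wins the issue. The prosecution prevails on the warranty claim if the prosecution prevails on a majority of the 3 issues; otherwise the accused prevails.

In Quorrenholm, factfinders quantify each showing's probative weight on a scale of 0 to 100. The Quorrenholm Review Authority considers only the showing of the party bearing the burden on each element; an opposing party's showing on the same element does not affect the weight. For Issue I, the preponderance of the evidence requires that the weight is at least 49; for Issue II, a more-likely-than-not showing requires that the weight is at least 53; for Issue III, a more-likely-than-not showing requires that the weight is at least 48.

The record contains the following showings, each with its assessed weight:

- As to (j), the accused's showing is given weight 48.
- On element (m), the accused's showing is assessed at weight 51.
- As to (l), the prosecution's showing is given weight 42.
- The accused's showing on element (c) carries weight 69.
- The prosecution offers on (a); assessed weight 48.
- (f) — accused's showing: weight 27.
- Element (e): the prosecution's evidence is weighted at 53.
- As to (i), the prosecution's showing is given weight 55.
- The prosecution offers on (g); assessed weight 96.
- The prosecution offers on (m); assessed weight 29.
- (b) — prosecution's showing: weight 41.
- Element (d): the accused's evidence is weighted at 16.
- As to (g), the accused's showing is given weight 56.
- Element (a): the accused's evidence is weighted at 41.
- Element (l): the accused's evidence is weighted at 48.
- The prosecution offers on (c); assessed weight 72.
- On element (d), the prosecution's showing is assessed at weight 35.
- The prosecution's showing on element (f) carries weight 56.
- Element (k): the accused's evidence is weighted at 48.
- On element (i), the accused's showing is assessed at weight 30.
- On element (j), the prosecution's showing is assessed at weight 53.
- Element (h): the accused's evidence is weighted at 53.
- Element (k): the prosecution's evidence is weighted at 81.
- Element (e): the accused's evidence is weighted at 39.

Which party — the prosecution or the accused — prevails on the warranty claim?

accused

— Issue I —
At Stage I.1 the prosecution must meet the preponderance of the evidence (weight is at least 49): on (a) the weight is 48 (the accused's 41 is given no effect), which does not reach 49, so (a) does not meet the standard; on (b) the weight is 41, < 49, so (b) does not meet the standard.
  The prosecution does not carry Stage I.1.
The accused prevails on this issue.
— Issue II —
At Stage II.1 the prosecution must meet a more-likely-than-not showing (weight is at least 53): on (e) the weight is 53 (the accused's 39 is given no effect), which does reach 53, so (e) meets the standard; on (f) the weight is 56 (the accused's 27 is given no effect), which does reach 53, so (f) meets the standard.
  Stage II.1 carried; the burden shifts to the accused.
At Stage II.2 the accused must meet a more-likely-than-not showing (weight is at least 53): on (g) the weight is 56 (the prosecution's 96 is given no effect), which does reach 53, so (g) meets the standard; on (h) the weight is 53, which does reach 53, so (h) meets the standard.
  The accused carries the last stage.
Every stage carried; the accused prevails on this issue.
— Issue III —
Stage III.1 (prosecution, a more-likely-than-not showing, weight is at least 48): (i) 55 (accused's 30 disregarded) ≥ 48 — meets; (j) 53 (accused's 48 disregarded) ≥ 48 — meets.
  The prosecution carries Stage III.1; the accused now bears the burden.
Stage III.2 (accused, a more-likely-than-not showing, weight is at least 48): (k) 48 (prosecution's 81 disregarded) ≥ 48 — meets.
  Stage III.2 carried; the burden remains with the accused.
Stage III.3 (accused, a more-likely-than-not showing, weight is at least 48): (l) 48 (prosecution's 42 disregarded) ≥ 48 — meets; (m) 51 (prosecution's 29 disregarded) ≥ 48 — meets.
  Stage III.3 carried; the final stage is satisfied.
With every stage satisfied, the accused prevails on this issue.
Per-issue: Issue I → accused; Issue II → accused; Issue III → accused. The prosecution must prevail on a majority of issues; overall, the accused prevails.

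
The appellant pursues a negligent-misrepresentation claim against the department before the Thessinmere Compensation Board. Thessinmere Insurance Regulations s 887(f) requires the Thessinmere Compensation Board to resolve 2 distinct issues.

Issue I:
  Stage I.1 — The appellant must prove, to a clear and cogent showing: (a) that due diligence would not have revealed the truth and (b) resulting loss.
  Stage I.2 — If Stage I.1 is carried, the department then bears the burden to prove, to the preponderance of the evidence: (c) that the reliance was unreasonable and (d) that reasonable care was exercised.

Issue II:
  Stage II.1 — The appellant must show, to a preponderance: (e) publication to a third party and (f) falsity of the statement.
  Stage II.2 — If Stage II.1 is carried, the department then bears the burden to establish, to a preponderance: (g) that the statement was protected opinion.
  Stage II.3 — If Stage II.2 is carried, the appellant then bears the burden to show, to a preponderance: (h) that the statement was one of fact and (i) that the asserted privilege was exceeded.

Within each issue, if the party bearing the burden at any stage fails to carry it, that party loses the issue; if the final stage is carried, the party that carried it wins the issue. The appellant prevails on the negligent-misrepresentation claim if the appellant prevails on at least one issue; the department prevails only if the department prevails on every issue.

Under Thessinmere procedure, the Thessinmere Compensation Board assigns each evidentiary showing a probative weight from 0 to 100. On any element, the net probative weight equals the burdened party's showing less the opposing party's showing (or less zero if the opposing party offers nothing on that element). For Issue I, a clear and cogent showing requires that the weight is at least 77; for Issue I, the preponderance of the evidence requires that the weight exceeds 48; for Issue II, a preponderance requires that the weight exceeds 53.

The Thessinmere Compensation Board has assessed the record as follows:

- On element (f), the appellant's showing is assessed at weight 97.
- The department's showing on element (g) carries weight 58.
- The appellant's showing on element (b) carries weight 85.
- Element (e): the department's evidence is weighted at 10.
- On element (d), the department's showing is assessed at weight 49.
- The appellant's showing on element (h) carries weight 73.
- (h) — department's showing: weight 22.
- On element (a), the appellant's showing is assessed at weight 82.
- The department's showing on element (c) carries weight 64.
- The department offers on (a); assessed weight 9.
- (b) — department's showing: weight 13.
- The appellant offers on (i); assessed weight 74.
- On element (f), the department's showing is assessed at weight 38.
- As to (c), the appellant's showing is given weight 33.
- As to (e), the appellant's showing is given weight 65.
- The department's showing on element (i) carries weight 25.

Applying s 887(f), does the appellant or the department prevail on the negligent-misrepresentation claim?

department

— Issue I —
Stage I.1 — burden on appellant; standard: a clear and cogent showing (weight is at least 77).
    (a): 82 − 9 = 73 < 77 [not met]
    (b): 85 − 13 = 72 < 77 [not met]
  Stage I.1 not carried; the appellant fails its burden.
The department prevails on this issue.
— Issue II —
At Stage II.1 the appellant must meet a preponderance (weight exceeds 53): on (e) the weight is 65 less the opposing 10 gives net 55, > 53, so (e) meets the standard; on (f) the weight is 97 less the opposing 38 gives net 59, which does exceed 53, so (f) meets the standard.
  The appellant carries Stage II.1; the department now bears the burden.
At Stage II.2 the department must meet a preponderance (weight exceeds 53): on (g) the weight is 58, > 53, so (g) meets the standard.
  Stage II.2 carried; the burden shifts to the appellant.
At Stage II.3 the appellant must meet a preponderance (weight exceeds 53): on (h) the weight is 73 less the opposing 22 gives net 51, which does not exceed 53, so (h) does not meet the standard; on (i) the weight is 74 less the opposing 25 gives net 49, which does not exceed 53, so (i) does not meet the standard.
  The appellant does not carry Stage II.3.
So the department prevails on this issue.
Per-issue: Issue I → department; Issue II → department. The appellant must prevail on at least one issue; overall, the department prevails.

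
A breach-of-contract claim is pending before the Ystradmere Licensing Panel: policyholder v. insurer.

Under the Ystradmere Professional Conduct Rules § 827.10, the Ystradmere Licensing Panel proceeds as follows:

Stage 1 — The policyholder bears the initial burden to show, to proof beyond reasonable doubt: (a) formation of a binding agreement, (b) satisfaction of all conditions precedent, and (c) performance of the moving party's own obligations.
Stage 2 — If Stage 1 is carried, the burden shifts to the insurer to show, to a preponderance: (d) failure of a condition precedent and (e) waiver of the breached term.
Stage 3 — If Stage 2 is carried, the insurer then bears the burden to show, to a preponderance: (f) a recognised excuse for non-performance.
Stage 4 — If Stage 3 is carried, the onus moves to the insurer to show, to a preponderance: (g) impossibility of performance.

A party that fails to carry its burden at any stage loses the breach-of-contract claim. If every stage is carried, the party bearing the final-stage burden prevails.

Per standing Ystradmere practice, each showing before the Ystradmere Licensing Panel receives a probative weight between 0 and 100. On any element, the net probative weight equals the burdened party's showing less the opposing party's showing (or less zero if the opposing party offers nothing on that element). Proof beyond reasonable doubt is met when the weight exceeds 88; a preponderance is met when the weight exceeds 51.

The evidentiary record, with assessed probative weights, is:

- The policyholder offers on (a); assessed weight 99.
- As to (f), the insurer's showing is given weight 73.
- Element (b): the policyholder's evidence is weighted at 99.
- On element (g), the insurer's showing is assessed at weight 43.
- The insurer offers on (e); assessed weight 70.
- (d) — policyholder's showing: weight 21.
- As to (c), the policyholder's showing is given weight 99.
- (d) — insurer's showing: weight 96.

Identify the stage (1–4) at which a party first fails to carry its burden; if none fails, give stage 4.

Stage 1 — burden on policyholder; standard: proof beyond reasonable doubt (weight exceeds 88).
    (a): 99 > 88 [met]
    (b): 99 > 88 [met]
    (c): 99 > 88 [met]
  All elements met. The burden passes to the insurer.
Stage 2 — burden on insurer; standard: a preponderance (weight exceeds 51).
    (d): 96 − 21 = 75 > 51 [met]
    (e): 70 > 51 [met]
  All elements met. The insurer retains the burden for Stage 3.
Stage 3 — burden on insurer; standard: a preponderance (weight exceeds 51).
    (f): 73 > 51 [met]
  Stage 3 carried; the burden remains with the insurer.
Stage 4 — burden on insurer; standard: a preponderance (weight exceeds 51).
    (g): 43 ≤ 51 [not met]
  Stage 4 not carried; the insurer fails its burden.
The policyholder prevails.

stage 4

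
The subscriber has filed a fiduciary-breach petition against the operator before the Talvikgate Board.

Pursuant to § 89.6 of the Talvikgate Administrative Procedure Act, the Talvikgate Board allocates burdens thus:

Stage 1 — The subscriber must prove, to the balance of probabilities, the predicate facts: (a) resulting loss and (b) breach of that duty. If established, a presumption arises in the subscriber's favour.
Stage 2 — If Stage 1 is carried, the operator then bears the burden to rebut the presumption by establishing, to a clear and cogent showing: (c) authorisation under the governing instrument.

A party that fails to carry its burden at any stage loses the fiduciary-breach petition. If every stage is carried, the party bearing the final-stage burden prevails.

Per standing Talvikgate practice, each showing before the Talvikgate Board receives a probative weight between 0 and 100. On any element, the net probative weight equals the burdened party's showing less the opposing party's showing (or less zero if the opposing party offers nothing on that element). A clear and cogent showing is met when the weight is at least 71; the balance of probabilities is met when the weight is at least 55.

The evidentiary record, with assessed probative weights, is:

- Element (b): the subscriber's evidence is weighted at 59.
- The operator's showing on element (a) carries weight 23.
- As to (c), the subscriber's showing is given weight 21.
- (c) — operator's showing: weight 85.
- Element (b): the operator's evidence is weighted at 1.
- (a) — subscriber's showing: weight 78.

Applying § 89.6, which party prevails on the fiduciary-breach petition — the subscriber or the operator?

At Stage 1 the subscriber must meet the balance of probabilities (weight is at least 55): on (a) the weight is 78 less the opposing 23 gives net 55, which does reach 55, so (a) meets the standard; on (b) the weight is 59 less the opposing 1 gives net 58, ≥ 55, so (b) meets the standard.
  Stage 1 is satisfied; the onus moves to the operator.
At Stage 2 the operator must meet a clear and cogent showing (weight is at least 71): on (c) the weight is 85 less the opposing 21 gives net 64, < 71, so (c) does not meet the standard.
  Not every element is met, so the operator fails to carry Stage 2.
The subscriber prevails.

subscriber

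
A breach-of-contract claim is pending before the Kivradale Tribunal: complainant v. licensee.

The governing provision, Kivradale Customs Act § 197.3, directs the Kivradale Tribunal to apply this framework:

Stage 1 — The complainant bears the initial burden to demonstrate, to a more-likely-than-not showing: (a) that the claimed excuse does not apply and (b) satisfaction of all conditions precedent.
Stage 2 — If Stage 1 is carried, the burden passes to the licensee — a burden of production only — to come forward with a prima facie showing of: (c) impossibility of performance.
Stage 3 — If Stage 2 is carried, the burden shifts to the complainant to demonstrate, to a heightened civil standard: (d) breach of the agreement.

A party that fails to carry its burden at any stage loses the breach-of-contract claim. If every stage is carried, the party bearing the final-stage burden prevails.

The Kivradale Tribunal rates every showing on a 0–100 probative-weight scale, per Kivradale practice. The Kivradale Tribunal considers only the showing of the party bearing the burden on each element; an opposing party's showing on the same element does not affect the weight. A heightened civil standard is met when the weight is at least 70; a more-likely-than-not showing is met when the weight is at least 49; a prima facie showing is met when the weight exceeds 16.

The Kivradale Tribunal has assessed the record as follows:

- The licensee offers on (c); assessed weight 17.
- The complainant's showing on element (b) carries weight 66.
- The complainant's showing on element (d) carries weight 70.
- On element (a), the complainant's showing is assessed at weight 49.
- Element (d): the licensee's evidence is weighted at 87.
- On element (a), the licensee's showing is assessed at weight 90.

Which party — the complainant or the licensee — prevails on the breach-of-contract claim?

complainant

At Stage 1 the complainant must meet a more-likely-than-not showing (weight is at least 49): on (a) the weight is 49 (the licensee's 90 is given no effect), ≥ 49, so (a) meets the standard; on (b) the weight is 66, which does reach 49, so (b) meets the standard.
  Stage 1 carried; the burden shifts to the licensee.
At Stage 2 the licensee must meet a prima facie showing (weight exceeds 16): on (c) the weight is 17, which does exceed 16, so (c) meets the standard.
  Stage 2 is satisfied; the onus moves to the complainant.
At Stage 3 the complainant must meet a heightened civil standard (weight is at least 70): on (d) the weight is 70 (the licensee's 87 is given no effect), which does reach 70, so (d) meets the standard.
  All elements met at the final stage.
All stages carried — the complainant prevails.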